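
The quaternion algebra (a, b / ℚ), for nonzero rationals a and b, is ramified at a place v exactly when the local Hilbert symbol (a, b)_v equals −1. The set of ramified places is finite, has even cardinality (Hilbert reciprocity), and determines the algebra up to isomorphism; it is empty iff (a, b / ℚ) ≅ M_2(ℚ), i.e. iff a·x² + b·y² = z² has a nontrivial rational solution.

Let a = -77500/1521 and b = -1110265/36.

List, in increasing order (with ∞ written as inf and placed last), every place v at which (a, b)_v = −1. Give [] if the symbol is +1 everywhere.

[13, 29, 31, inf]

Mod squares: a ≡ -31, b ≡ -1110265. Check v ∈ {∞, 2, 3, 5, 13, 19, 29, 31}.
v=2: v_2(a)=2, v_2(b)=-2; units ≡ 1, 7 (mod 8); ε·ε+αω+βω = 0·1+2·0+-2·0 ≡ 0  ⇒  (a,b)_2 = +1.
v=29: a=29^0·(≡8), b=29^1·(≡20) mod 29; (8|29)=-1, (20|29)=+1; (−1)^{0·1·14}·(-1)^1·(+1)^0 = -1.
v=31: a=31^1·(≡21), b=31^1·(≡29) mod 31; (21|31)=-1, (29|31)=-1; (−1)^{1·1·15}·(-1)^1·(-1)^1 = -1.
v=5: a=5^4·(≡1), b=5^1·(≡2) mod 5; (1|5)=+1, (2|5)=-1; (−1)^{4·1·2}·(+1)^1·(-1)^4 = +1.
v=∞: -31 < 0 and -1110265 < 0  ⇒  (a,b)_∞ = -1.
v=13: a=13^-2·(≡5), b=13^1·(≡7) mod 13; (5|13)=-1, (7|13)=-1; (−1)^{-2·1·6}·(-1)^1·(-1)^-2 = -1.
v=19: a=19^0·(≡1), b=19^1·(≡5) mod 19; (1|19)=+1, (5|19)=+1; (−1)^{0·1·9}·(+1)^1·(+1)^0 = +1.
v=3: a=3^-2·(≡2), b=3^-2·(≡2) mod 3; (2|3)=-1, (2|3)=-1; (−1)^{-2·-2·1}·(-1)^-2·(-1)^-2 = +1.
|Ram(-31, -1110265)| = 4, even; anisotropic at {13, 29, 31, ∞}.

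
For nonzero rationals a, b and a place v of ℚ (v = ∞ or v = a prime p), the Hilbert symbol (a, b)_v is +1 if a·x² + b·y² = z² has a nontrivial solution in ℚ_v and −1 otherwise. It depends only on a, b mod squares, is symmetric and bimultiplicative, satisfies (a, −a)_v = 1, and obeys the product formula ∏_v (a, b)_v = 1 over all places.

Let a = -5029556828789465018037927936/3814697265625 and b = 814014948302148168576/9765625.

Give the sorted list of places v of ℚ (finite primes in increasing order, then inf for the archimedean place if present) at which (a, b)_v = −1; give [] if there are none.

(a, b) ≡ (-10846, 7854) mod (ℚ^×)²; places V = {2, 3, 5, 7, 11, 13, 17, 19, 23, 29, ∞}.
(a,b)_3: α=4, u≡2; β=3, v≡2 (mod 3); (2|3)=-1, (2|3)=-1; sign (−1)^0·-1^3·-1^4 = -1.
(a,b)_∞: sgn(-10846)=−, sgn(7854)=+, so +1.
(a,b)_19: α=2, u≡15; β=0, v≡16 (mod 19); (15|19)=-1, (16|19)=+1; sign (−1)^0·-1^0·+1^2 = +1.
(a,b)_17: α=5, u≡16; β=3, v≡10 (mod 17); (16|17)=+1, (10|17)=-1; sign (−1)^0·+1^3·-1^5 = -1.
(a,b)_29: α=1, u≡14; β=2, v≡9 (mod 29); (14|29)=-1, (9|29)=+1; sign (−1)^0·-1^2·+1^1 = +1.
(a,b)_5: α=-18, u≡4; β=-10, v≡1 (mod 5); (4|5)=+1, (1|5)=+1; sign (−1)^0·+1^-10·+1^-18 = +1.
(a,b)_2: α=15, β=7; u≡1, v≡7 (mod 8); ε(u)ε(v)=0·1, αω(v)=15·0, βω(u)=7·0; sum ≡ 0  ⇒  +1.
(a,b)_7: α=4, u≡2; β=3, v≡2 (mod 7); (2|7)=+1, (2|7)=+1; sign (−1)^0·+1^3·+1^4 = +1.
(a,b)_13: α=6, u≡10; β=4, v≡8 (mod 13); (10|13)=+1, (8|13)=-1; sign (−1)^0·+1^4·-1^6 = +1.
(a,b)_11: α=1, u≡4; β=1, v≡7 (mod 11); (4|11)=+1, (7|11)=-1; sign (−1)^1·+1^1·-1^1 = +1.
(a,b)_23: α=0, u≡11; β=2, v≡22 (mod 23); (11|23)=-1, (22|23)=-1; sign (−1)^0·-1^2·-1^0 = +1.
Ram(-10846, 7854) = {3, 17}; no ℚ_3-point on the conic.

[3, 17]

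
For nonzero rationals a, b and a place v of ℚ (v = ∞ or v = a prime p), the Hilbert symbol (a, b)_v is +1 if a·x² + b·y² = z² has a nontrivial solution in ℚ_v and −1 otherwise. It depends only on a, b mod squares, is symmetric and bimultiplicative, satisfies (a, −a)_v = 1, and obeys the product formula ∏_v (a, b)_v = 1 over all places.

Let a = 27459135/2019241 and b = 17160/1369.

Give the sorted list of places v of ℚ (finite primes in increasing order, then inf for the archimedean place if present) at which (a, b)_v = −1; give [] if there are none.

Mod squares: a ≡ 15, b ≡ 4290. Check v ∈ {∞, 2, 3, 5, 7, 11, 13, 29, 37, 41}.
v=41: a=41^2·(≡30), b=41^0·(≡27) mod 41; (30|41)=-1, (27|41)=-1; (−1)^{2·0·20}·(-1)^0·(-1)^2 = +1.
v=3: a=3^3·(≡2), b=3^1·(≡2) mod 3; (2|3)=-1, (2|3)=-1; (−1)^{3·1·1}·(-1)^1·(-1)^3 = -1.
v=29: a=29^-2·(≡11), b=29^0·(≡18) mod 29; (11|29)=-1, (18|29)=-1; (−1)^{-2·0·14}·(-1)^0·(-1)^-2 = +1.
v=∞: 15 > 0 and 4290 > 0  ⇒  (a,b)_∞ = +1.
v=5: a=5^1·(≡2), b=5^1·(≡3) mod 5; (2|5)=-1, (3|5)=-1; (−1)^{1·1·2}·(-1)^1·(-1)^1 = +1.
v=7: a=7^-4·(≡4), b=7^0·(≡6) mod 7; (4|7)=+1, (6|7)=-1; (−1)^{-4·0·3}·(+1)^0·(-1)^-4 = +1.
v=2: v_2(a)=0, v_2(b)=3; units ≡ 7, 1 (mod 8); ε·ε+αω+βω = 1·0+0·0+3·0 ≡ 0  ⇒  (a,b)_2 = +1.
v=13: a=13^0·(≡5), b=13^1·(≡5) mod 13; (5|13)=-1, (5|13)=-1; (−1)^{0·1·6}·(-1)^1·(-1)^0 = -1.
v=11: a=11^2·(≡4), b=11^1·(≡4) mod 11; (4|11)=+1, (4|11)=+1; (−1)^{2·1·5}·(+1)^1·(+1)^2 = +1.
v=37: a=37^0·(≡22), b=37^-2·(≡29) mod 37; (22|37)=-1, (29|37)=-1; (−1)^{0·-2·18}·(-1)^-2·(-1)^0 = +1.
Ram(15, 4290) = {3, 13}; no ℚ_3-point on the conic.

[3, 13]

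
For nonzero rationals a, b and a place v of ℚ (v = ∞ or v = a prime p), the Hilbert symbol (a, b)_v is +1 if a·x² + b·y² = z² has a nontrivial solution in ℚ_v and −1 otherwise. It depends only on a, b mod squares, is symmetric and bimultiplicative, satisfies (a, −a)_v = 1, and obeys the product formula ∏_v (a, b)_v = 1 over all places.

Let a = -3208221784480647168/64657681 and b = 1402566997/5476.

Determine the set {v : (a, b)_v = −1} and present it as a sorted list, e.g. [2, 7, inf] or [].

[2, 31]

Mod squares: a ≡ -2418, b ≡ 13. Check v ∈ {∞, 2, 3, 11, 13, 17, 23, 31, 37, 43, 47}.
v=37: a=37^0·(≡8), b=37^-2·(≡29) mod 37; (8|37)=-1, (29|37)=-1; (−1)^{0·-2·18}·(-1)^-2·(-1)^0 = +1.
v=47: a=47^2·(≡11), b=47^2·(≡20) mod 47; (11|47)=-1, (20|47)=-1; (−1)^{2·2·23}·(-1)^2·(-1)^2 = +1.
v=23: a=23^2·(≡17), b=23^0·(≡9) mod 23; (17|23)=-1, (9|23)=+1; (−1)^{2·0·11}·(-1)^0·(+1)^2 = +1.
v=2: v_2(a)=11, v_2(b)=-2; units ≡ 7, 5 (mod 8); ε·ε+αω+βω = 1·0+11·1+-2·0 ≡ 1  ⇒  (a,b)_2 = -1.
v=17: a=17^-2·(≡13), b=17^2·(≡15) mod 17; (13|17)=+1, (15|17)=+1; (−1)^{-2·2·8}·(+1)^2·(+1)^-2 = +1.
v=11: a=11^-2·(≡10), b=11^0·(≡2) mod 11; (10|11)=-1, (2|11)=-1; (−1)^{-2·0·5}·(-1)^0·(-1)^-2 = +1.
v=3: a=3^9·(≡1), b=3^0·(≡1) mod 3; (1|3)=+1, (1|3)=+1; (−1)^{9·0·1}·(+1)^0·(+1)^9 = +1.
v=∞: -2418 < 0 and 13 > 0  ⇒  (a,b)_∞ = +1.
v=13: a=13^3·(≡12), b=13^3·(≡12) mod 13; (12|13)=+1, (12|13)=+1; (−1)^{3·3·6}·(+1)^3·(+1)^3 = +1.
v=43: a=43^-2·(≡29), b=43^0·(≡9) mod 43; (29|43)=-1, (9|43)=+1; (−1)^{-2·0·21}·(-1)^0·(+1)^-2 = +1.
v=31: a=31^1·(≡12), b=31^0·(≡15) mod 31; (12|31)=-1, (15|31)=-1; (−1)^{1·0·15}·(-1)^0·(-1)^1 = -1.
(-2418, 13 / ℚ) ramifies at {2, 31}: a division algebra.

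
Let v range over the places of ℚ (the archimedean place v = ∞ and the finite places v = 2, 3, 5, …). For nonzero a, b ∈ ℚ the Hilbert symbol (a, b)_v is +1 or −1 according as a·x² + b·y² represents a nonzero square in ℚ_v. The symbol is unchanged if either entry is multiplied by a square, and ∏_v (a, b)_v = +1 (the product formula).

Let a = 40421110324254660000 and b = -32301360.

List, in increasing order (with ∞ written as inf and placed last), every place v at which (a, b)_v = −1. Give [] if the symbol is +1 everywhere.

[2, 11]

Mod squares: a ≡ 506, b ≡ -224315. Check v ∈ {∞, 2, 3, 5, 7, 11, 13, 17, 23, 29}.
v=23: a=23^1·(≡14), b=23^0·(≡1) mod 23; (14|23)=-1, (1|23)=+1; (−1)^{1·0·11}·(-1)^0·(+1)^1 = +1.
v=2: v_2(a)=5, v_2(b)=4; units ≡ 5, 5 (mod 8); ε·ε+αω+βω = 0·0+5·1+4·1 ≡ 1  ⇒  (a,b)_2 = -1.
v=29: a=29^2·(≡16), b=29^1·(≡21) mod 29; (16|29)=+1, (21|29)=-1; (−1)^{2·1·14}·(+1)^1·(-1)^2 = +1.
v=5: a=5^4·(≡1), b=5^1·(≡3) mod 5; (1|5)=+1, (3|5)=-1; (−1)^{4·1·2}·(+1)^1·(-1)^4 = +1.
v=3: a=3^4·(≡2), b=3^2·(≡1) mod 3; (2|3)=-1, (1|3)=+1; (−1)^{4·2·1}·(-1)^2·(+1)^4 = +1.
v=7: a=7^4·(≡1), b=7^1·(≡4) mod 7; (1|7)=+1, (4|7)=+1; (−1)^{4·1·3}·(+1)^1·(+1)^4 = +1.
v=∞: 506 > 0 and -224315 < 0  ⇒  (a,b)_∞ = +1.
v=13: a=13^2·(≡10), b=13^1·(≡9) mod 13; (10|13)=+1, (9|13)=+1; (−1)^{2·1·6}·(+1)^1·(+1)^2 = +1.
v=11: a=11^1·(≡10), b=11^0·(≡8) mod 11; (10|11)=-1, (8|11)=-1; (−1)^{1·0·5}·(-1)^0·(-1)^1 = -1.
v=17: a=17^2·(≡9), b=17^1·(≡10) mod 17; (9|17)=+1, (10|17)=-1; (−1)^{2·1·8}·(+1)^1·(-1)^2 = +1.
|Ram(506, -224315)| = 2, even; anisotropic at {2, 11}.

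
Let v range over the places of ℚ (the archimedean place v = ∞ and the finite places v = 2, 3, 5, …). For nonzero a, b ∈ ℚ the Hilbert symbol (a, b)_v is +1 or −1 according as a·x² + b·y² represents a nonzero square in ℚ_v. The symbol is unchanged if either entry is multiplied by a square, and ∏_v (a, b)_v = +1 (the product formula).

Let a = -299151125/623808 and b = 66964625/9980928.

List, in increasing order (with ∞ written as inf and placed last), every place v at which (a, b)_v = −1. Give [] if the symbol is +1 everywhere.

[5, 13]

Mod squares: a ≡ -15, b ≡ 195. Check v ∈ {∞, 2, 3, 5, 7, 13, 17, 19, 29}.
v=29: a=29^0·(≡8), b=29^2·(≡19) mod 29; (8|29)=-1, (19|29)=-1; (−1)^{0·2·14}·(-1)^2·(-1)^0 = +1.
v=2: v_2(a)=-6, v_2(b)=-10; units ≡ 1, 3 (mod 8); ε·ε+αω+βω = 0·1+-6·1+-10·0 ≡ 0  ⇒  (a,b)_2 = +1.
v=13: a=13^2·(≡11), b=13^1·(≡2) mod 13; (11|13)=-1, (2|13)=-1; (−1)^{2·1·6}·(-1)^1·(-1)^2 = -1.
v=17: a=17^2·(≡9), b=17^0·(≡16) mod 17; (9|17)=+1, (16|17)=+1; (−1)^{2·0·8}·(+1)^0·(+1)^2 = +1.
v=19: a=19^-2·(≡1), b=19^-2·(≡6) mod 19; (1|19)=+1, (6|19)=+1; (−1)^{-2·-2·9}·(+1)^-2·(+1)^-2 = +1.
v=7: a=7^2·(≡3), b=7^2·(≡6) mod 7; (3|7)=-1, (6|7)=-1; (−1)^{2·2·3}·(-1)^2·(-1)^2 = +1.
v=3: a=3^-3·(≡1), b=3^-3·(≡2) mod 3; (1|3)=+1, (2|3)=-1; (−1)^{-3·-3·1}·(+1)^-3·(-1)^-3 = +1.
v=∞: -15 < 0 and 195 > 0  ⇒  (a,b)_∞ = +1.
v=5: a=5^3·(≡2), b=5^3·(≡4) mod 5; (2|5)=-1, (4|5)=+1; (−1)^{3·3·2}·(-1)^3·(+1)^3 = -1.
|Ram(-15, 195)| = 2, even; anisotropic at {5, 13}.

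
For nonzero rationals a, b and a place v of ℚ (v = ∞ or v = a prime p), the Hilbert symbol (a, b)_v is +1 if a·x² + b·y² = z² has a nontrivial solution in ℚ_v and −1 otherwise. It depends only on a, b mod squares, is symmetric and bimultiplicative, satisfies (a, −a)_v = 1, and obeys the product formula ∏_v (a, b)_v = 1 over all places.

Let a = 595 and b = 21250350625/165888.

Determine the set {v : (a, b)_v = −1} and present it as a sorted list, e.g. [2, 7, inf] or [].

[2, 5]

Mod squares: a ≡ 595, b ≡ 2. Check v ∈ {∞, 2, 3, 5, 7, 17}.
v=2: v_2(a)=0, v_2(b)=-11; units ≡ 3, 1 (mod 8); ε·ε+αω+βω = 1·0+0·0+-11·1 ≡ 1  ⇒  (a,b)_2 = -1.
v=∞: 595 > 0 and 2 > 0  ⇒  (a,b)_∞ = +1.
v=17: a=17^1·(≡1), b=17^2·(≡16) mod 17; (1|17)=+1, (16|17)=+1; (−1)^{1·2·8}·(+1)^2·(+1)^1 = +1.
v=3: a=3^0·(≡1), b=3^-4·(≡2) mod 3; (1|3)=+1, (2|3)=-1; (−1)^{0·-4·1}·(+1)^-4·(-1)^0 = +1.
v=5: a=5^1·(≡4), b=5^4·(≡2) mod 5; (4|5)=+1, (2|5)=-1; (−1)^{1·4·2}·(+1)^4·(-1)^1 = -1.
v=7: a=7^1·(≡1), b=7^6·(≡2) mod 7; (1|7)=+1, (2|7)=+1; (−1)^{1·6·3}·(+1)^6·(+1)^1 = +1.
(595, 2 / ℚ) ramifies at {2, 5}: a division algebra.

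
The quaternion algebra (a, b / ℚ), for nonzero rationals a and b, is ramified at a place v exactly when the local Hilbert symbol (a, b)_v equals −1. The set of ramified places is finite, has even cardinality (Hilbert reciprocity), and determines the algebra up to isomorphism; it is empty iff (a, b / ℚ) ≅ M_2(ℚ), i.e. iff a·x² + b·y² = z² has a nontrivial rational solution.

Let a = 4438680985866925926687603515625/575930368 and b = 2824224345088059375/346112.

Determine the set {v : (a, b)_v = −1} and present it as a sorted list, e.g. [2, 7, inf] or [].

[2, 5, 7, 11]

(a, b) ≡ (32045, 17710) mod (ℚ^×)²; places V = {2, 3, 5, 7, 11, 13, 17, 23, 29, ∞}.
(a,b)_29: α=3, u≡17; β=2, v≡5 (mod 29); (17|29)=-1, (5|29)=+1; sign (−1)^0·-1^2·+1^3 = +1.
(a,b)_3: α=2, u≡2; β=4, v≡1 (mod 3); (2|3)=-1, (1|3)=+1; sign (−1)^0·-1^4·+1^2 = +1.
(a,b)_∞: sgn(32045)=+, sgn(17710)=+, so +1.
(a,b)_2: α=-18, β=-11; u≡5, v≡7 (mod 8); ε(u)ε(v)=0·1, αω(v)=-18·0, βω(u)=-11·1; sum ≡ 1  ⇒  -1.
(a,b)_7: α=6, u≡3; β=3, v≡3 (mod 7); (3|7)=-1, (3|7)=-1; sign (−1)^0·-1^3·-1^6 = -1.
(a,b)_17: α=3, u≡16; β=2, v≡8 (mod 17); (16|17)=+1, (8|17)=+1; sign (−1)^0·+1^2·+1^3 = +1.
(a,b)_11: α=2, u≡2; β=1, v≡4 (mod 11); (2|11)=-1, (4|11)=+1; sign (−1)^0·-1^1·+1^2 = -1.
(a,b)_5: α=9, u≡1; β=5, v≡2 (mod 5); (1|5)=+1, (2|5)=-1; sign (−1)^0·+1^5·-1^9 = -1.
(a,b)_23: α=6, u≡3; β=3, v≡10 (mod 23); (3|23)=+1, (10|23)=-1; sign (−1)^0·+1^3·-1^6 = +1.
(a,b)_13: α=-3, u≡2; β=-2, v≡1 (mod 13); (2|13)=-1, (1|13)=+1; sign (−1)^0·-1^-2·+1^-3 = +1.
(32045, 17710 / ℚ) ramifies at {2, 5, 7, 11}: a division algebra.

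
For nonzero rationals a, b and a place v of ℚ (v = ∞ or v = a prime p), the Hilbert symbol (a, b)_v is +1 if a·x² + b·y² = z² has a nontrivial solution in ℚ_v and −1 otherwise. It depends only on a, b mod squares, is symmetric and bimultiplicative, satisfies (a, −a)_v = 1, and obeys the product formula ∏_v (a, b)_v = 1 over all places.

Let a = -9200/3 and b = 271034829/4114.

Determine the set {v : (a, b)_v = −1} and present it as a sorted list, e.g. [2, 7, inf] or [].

[2, 3, 23, 31]

Mod squares: a ≡ -69, b ≡ 315146. Check v ∈ {∞, 2, 3, 5, 11, 13, 17, 19, 23, 31}.
v=19: a=19^0·(≡5), b=19^2·(≡8) mod 19; (5|19)=+1, (8|19)=-1; (−1)^{0·2·9}·(+1)^2·(-1)^0 = +1.
v=13: a=13^0·(≡10), b=13^1·(≡3) mod 13; (10|13)=+1, (3|13)=+1; (−1)^{0·1·6}·(+1)^1·(+1)^0 = +1.
v=5: a=5^2·(≡4), b=5^0·(≡1) mod 5; (4|5)=+1, (1|5)=+1; (−1)^{2·0·2}·(+1)^0·(+1)^2 = +1.
v=2: v_2(a)=4, v_2(b)=-1; units ≡ 3, 5 (mod 8); ε·ε+αω+βω = 1·0+4·1+-1·1 ≡ 1  ⇒  (a,b)_2 = -1.
v=∞: -69 < 0 and 315146 > 0  ⇒  (a,b)_∞ = +1.
v=11: a=11^0·(≡6), b=11^-2·(≡10) mod 11; (6|11)=-1, (10|11)=-1; (−1)^{0·-2·5}·(-1)^-2·(-1)^0 = +1.
v=23: a=23^1·(≡20), b=23^1·(≡14) mod 23; (20|23)=-1, (14|23)=-1; (−1)^{1·1·11}·(-1)^1·(-1)^1 = -1.
v=17: a=17^0·(≡16), b=17^-1·(≡1) mod 17; (16|17)=+1, (1|17)=+1; (−1)^{0·-1·8}·(+1)^-1·(+1)^0 = +1.
v=31: a=31^0·(≡23), b=31^1·(≡27) mod 31; (23|31)=-1, (27|31)=-1; (−1)^{0·1·15}·(-1)^1·(-1)^0 = -1.
v=3: a=3^-1·(≡1), b=3^4·(≡2) mod 3; (1|3)=+1, (2|3)=-1; (−1)^{-1·4·1}·(+1)^4·(-1)^-1 = -1.
Ram(-69, 315146) = {2, 3, 23, 31}; no ℚ_2-point on the conic.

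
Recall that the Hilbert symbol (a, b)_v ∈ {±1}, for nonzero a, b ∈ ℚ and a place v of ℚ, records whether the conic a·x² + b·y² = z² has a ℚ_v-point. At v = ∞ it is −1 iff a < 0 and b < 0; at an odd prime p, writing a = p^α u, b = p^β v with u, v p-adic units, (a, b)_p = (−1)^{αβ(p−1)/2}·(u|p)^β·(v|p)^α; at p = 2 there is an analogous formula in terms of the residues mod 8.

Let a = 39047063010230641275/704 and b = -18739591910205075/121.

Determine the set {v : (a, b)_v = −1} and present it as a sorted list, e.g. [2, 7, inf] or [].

[3, 7, 19, 41, 43, 47]

(a, b) ≡ (48853934129, -2131467) mod (ℚ^×)²; places V = {2, 3, 5, 7, 11, 13, 19, 31, 41, 43, 47, ∞}.
(a,b)_47: α=3, u≡17; β=2, v≡20 (mod 47); (17|47)=+1, (20|47)=-1; sign (−1)^0·+1^2·-1^3 = -1.
(a,b)_41: α=1, u≡12; β=1, v≡39 (mod 41); (12|41)=-1, (39|41)=+1; sign (−1)^0·-1^1·+1^1 = -1.
(a,b)_∞: sgn(48853934129)=+, sgn(-2131467)=−, so +1.
(a,b)_31: α=1, u≡27; β=1, v≡8 (mod 31); (27|31)=-1, (8|31)=+1; sign (−1)^1·-1^1·+1^1 = +1.
(a,b)_3: α=2, u≡2; β=3, v≡1 (mod 3); (2|3)=-1, (1|3)=+1; sign (−1)^0·-1^3·+1^2 = -1.
(a,b)_19: α=3, u≡13; β=2, v≡14 (mod 19); (13|19)=-1, (14|19)=-1; sign (−1)^0·-1^2·-1^3 = -1.
(a,b)_2: α=-6, β=0; u≡1, v≡5 (mod 8); ε(u)ε(v)=0·0, αω(v)=-6·1, βω(u)=0·0; sum ≡ 0  ⇒  +1.
(a,b)_11: α=-1, u≡7; β=-2, v≡3 (mod 11); (7|11)=-1, (3|11)=+1; sign (−1)^0·-1^-2·+1^-1 = +1.
(a,b)_13: α=1, u≡10; β=1, v≡1 (mod 13); (10|13)=+1, (1|13)=+1; sign (−1)^0·+1^1·+1^1 = +1.
(a,b)_7: α=3, u≡6; β=2, v≡5 (mod 7); (6|7)=-1, (5|7)=-1; sign (−1)^0·-1^2·-1^3 = -1.
(a,b)_5: α=2, u≡4; β=2, v≡2 (mod 5); (4|5)=+1, (2|5)=-1; sign (−1)^0·+1^2·-1^2 = +1.
(a,b)_43: α=1, u≡38; β=1, v≡25 (mod 43); (38|43)=+1, (25|43)=+1; sign (−1)^1·+1^1·+1^1 = -1.
Ram(48853934129, -2131467) = {3, 7, 19, 41, 43, 47}; no ℚ_3-point on the conic.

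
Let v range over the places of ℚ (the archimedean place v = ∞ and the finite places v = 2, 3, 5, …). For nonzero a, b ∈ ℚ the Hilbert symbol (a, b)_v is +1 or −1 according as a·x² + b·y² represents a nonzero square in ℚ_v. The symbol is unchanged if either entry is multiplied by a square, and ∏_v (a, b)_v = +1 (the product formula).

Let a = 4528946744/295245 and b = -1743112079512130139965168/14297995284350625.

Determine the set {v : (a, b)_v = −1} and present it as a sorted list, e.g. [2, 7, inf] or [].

[5, 7]

Mod squares: a ≡ 70, b ≡ -23. Check v ∈ {∞, 2, 3, 5, 7, 17, 23, 37}.
v=5: a=5^-1·(≡1), b=5^-4·(≡2) mod 5; (1|5)=+1, (2|5)=-1; (−1)^{-1·-4·2}·(+1)^-4·(-1)^-1 = -1.
v=7: a=7^1·(≡3), b=7^0·(≡5) mod 7; (3|7)=-1, (5|7)=-1; (−1)^{1·0·3}·(-1)^0·(-1)^1 = -1.
v=37: a=37^0·(≡27), b=37^2·(≡17) mod 37; (27|37)=+1, (17|37)=-1; (−1)^{0·2·18}·(+1)^2·(-1)^0 = +1.
v=∞: 70 > 0 and -23 < 0  ⇒  (a,b)_∞ = +1.
v=2: v_2(a)=3, v_2(b)=4; units ≡ 3, 1 (mod 8); ε·ε+αω+βω = 1·0+3·0+4·1 ≡ 0  ⇒  (a,b)_2 = +1.
v=17: a=17^2·(≡9), b=17^4·(≡11) mod 17; (9|17)=+1, (11|17)=-1; (−1)^{2·4·8}·(+1)^4·(-1)^2 = +1.
v=23: a=23^4·(≡9), b=23^11·(≡22) mod 23; (9|23)=+1, (22|23)=-1; (−1)^{4·11·11}·(+1)^11·(-1)^4 = +1.
v=3: a=3^-10·(≡1), b=3^-28·(≡1) mod 3; (1|3)=+1, (1|3)=+1; (−1)^{-10·-28·1}·(+1)^-28·(+1)^-10 = +1.
|Ram(70, -23)| = 2, even; anisotropic at {5, 7}.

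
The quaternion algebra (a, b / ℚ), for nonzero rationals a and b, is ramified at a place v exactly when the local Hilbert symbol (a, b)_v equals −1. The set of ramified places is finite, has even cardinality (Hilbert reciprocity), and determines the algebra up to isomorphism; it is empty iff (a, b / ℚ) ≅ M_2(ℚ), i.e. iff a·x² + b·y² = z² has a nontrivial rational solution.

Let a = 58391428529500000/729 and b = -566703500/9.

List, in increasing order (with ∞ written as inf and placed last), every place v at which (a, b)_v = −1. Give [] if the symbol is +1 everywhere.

(a, b) ≡ (22, -46835) mod (ℚ^×)²; places V = {2, 3, 5, 11, 17, 19, 29, ∞}.
(a,b)_11: α=3, u≡6; β=2, v≡4 (mod 11); (6|11)=-1, (4|11)=+1; sign (−1)^0·-1^2·+1^3 = +1.
(a,b)_17: α=2, u≡14; β=1, v≡8 (mod 17); (14|17)=-1, (8|17)=+1; sign (−1)^0·-1^1·+1^2 = -1.
(a,b)_2: α=5, β=2; u≡3, v≡5 (mod 8); ε(u)ε(v)=1·0, αω(v)=5·1, βω(u)=2·1; sum ≡ 1  ⇒  -1.
(a,b)_∞: sgn(22)=+, sgn(-46835)=−, so +1.
(a,b)_3: α=-6, u≡1; β=-2, v≡1 (mod 3); (1|3)=+1, (1|3)=+1; sign (−1)^0·+1^-2·+1^-6 = +1.
(a,b)_19: α=2, u≡13; β=1, v≡11 (mod 19); (13|19)=-1, (11|19)=+1; sign (−1)^0·-1^1·+1^2 = -1.
(a,b)_5: α=6, u≡2; β=3, v≡3 (mod 5); (2|5)=-1, (3|5)=-1; sign (−1)^0·-1^3·-1^6 = -1.
(a,b)_29: α=2, u≡13; β=1, v≡7 (mod 29); (13|29)=+1, (7|29)=+1; sign (−1)^0·+1^1·+1^2 = +1.
(22, -46835 / ℚ) ramifies at {2, 5, 17, 19}: a division algebra.

[2, 5, 17, 19]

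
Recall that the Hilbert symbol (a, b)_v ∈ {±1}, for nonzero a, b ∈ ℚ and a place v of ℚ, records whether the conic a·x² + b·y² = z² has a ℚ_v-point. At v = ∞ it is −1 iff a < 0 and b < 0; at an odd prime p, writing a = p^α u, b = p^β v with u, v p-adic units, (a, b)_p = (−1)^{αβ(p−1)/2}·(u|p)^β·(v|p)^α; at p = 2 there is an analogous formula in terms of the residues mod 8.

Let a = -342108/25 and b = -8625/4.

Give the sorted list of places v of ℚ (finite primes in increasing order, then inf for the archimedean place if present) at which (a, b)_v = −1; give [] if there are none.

(a, b) ≡ (-9503, -345) mod (ℚ^×)²; places V = {2, 3, 5, 13, 17, 23, 43, ∞}.
(a,b)_13: α=1, u≡4; β=0, v≡5 (mod 13); (4|13)=+1, (5|13)=-1; sign (−1)^0·+1^0·-1^1 = -1.
(a,b)_2: α=2, β=-2; u≡1, v≡7 (mod 8); ε(u)ε(v)=0·1, αω(v)=2·0, βω(u)=-2·0; sum ≡ 0  ⇒  +1.
(a,b)_23: α=0, u≡20; β=1, v≡4 (mod 23); (20|23)=-1, (4|23)=+1; sign (−1)^0·-1^1·+1^0 = -1.
(a,b)_43: α=1, u≡12; β=0, v≡26 (mod 43); (12|43)=-1, (26|43)=-1; sign (−1)^0·-1^0·-1^1 = -1.
(a,b)_∞: sgn(-9503)=−, sgn(-345)=−, so -1.
(a,b)_17: α=1, u≡9; β=0, v≡7 (mod 17); (9|17)=+1, (7|17)=-1; sign (−1)^0·+1^0·-1^1 = -1.
(a,b)_5: α=-2, u≡2; β=3, v≡4 (mod 5); (2|5)=-1, (4|5)=+1; sign (−1)^0·-1^3·+1^-2 = -1.
(a,b)_3: α=2, u≡1; β=1, v≡2 (mod 3); (1|3)=+1, (2|3)=-1; sign (−1)^0·+1^1·-1^2 = +1.
(-9503, -345 / ℚ) ramifies at {5, 13, 17, 23, 43, ∞}: a division algebra.

[5, 13, 17, 23, 43, inf]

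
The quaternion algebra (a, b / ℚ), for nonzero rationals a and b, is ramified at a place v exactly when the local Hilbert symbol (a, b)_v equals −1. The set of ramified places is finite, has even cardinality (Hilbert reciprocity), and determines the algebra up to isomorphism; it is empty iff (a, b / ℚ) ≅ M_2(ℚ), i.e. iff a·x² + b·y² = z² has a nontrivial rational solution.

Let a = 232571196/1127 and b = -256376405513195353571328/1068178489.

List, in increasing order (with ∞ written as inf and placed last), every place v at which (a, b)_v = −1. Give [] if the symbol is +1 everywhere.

(a, b) ≡ (897, -1938) mod (ℚ^×)²; places V = {2, 3, 7, 11, 13, 17, 19, 23, 29, 37, ∞}.
(a,b)_19: α=0, u≡4; β=1, v≡18 (mod 19); (4|19)=+1, (18|19)=-1; sign (−1)^0·+1^1·-1^0 = +1.
(a,b)_13: α=1, u≡10; β=2, v≡12 (mod 13); (10|13)=+1, (12|13)=+1; sign (−1)^0·+1^2·+1^1 = +1.
(a,b)_3: α=3, u≡2; β=7, v≡2 (mod 3); (2|3)=-1, (2|3)=-1; sign (−1)^1·-1^7·-1^3 = -1.
(a,b)_37: α=2, u≡1; β=4, v≡31 (mod 37); (1|37)=+1, (31|37)=-1; sign (−1)^0·+1^4·-1^2 = +1.
(a,b)_7: α=-2, u≡2; β=-4, v≡1 (mod 7); (2|7)=+1, (1|7)=+1; sign (−1)^0·+1^-4·+1^-2 = +1.
(a,b)_29: α=0, u≡26; β=-2, v≡6 (mod 29); (26|29)=-1, (6|29)=+1; sign (−1)^0·-1^-2·+1^0 = +1.
(a,b)_∞: sgn(897)=+, sgn(-1938)=−, so +1.
(a,b)_17: α=0, u≡2; β=3, v≡5 (mod 17); (2|17)=+1, (5|17)=-1; sign (−1)^0·+1^3·-1^0 = +1.
(a,b)_2: α=2, β=15; u≡1, v≡7 (mod 8); ε(u)ε(v)=0·1, αω(v)=2·0, βω(u)=15·0; sum ≡ 0  ⇒  +1.
(a,b)_23: α=-1, u≡1; β=-2, v≡11 (mod 23); (1|23)=+1, (11|23)=-1; sign (−1)^0·+1^-2·-1^-1 = -1.
(a,b)_11: α=2, u≡7; β=2, v≡5 (mod 11); (7|11)=-1, (5|11)=+1; sign (−1)^0·-1^2·+1^2 = +1.
(897, -1938 / ℚ) ramifies at {3, 23}: a division algebra.

[3, 23]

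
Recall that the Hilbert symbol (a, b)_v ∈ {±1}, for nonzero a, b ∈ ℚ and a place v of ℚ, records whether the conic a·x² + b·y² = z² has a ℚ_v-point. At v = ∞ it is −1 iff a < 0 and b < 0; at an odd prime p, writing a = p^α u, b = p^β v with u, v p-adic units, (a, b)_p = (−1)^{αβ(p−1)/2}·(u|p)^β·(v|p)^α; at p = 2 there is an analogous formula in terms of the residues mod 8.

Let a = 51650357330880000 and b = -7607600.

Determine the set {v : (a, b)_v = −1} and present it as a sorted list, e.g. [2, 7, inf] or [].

Mod squares: a ≡ 38, b ≡ -19019. Check v ∈ {∞, 2, 3, 5, 7, 11, 13, 19}.
v=∞: 38 > 0 and -19019 < 0  ⇒  (a,b)_∞ = +1.
v=2: v_2(a)=9, v_2(b)=4; units ≡ 3, 5 (mod 8); ε·ε+αω+βω = 1·0+9·1+4·1 ≡ 1  ⇒  (a,b)_2 = -1.
v=3: a=3^4·(≡2), b=3^0·(≡1) mod 3; (2|3)=-1, (1|3)=+1; (−1)^{4·0·1}·(-1)^0·(+1)^4 = +1.
v=13: a=13^0·(≡4), b=13^1·(≡8) mod 13; (4|13)=+1, (8|13)=-1; (−1)^{0·1·6}·(+1)^1·(-1)^0 = +1.
v=5: a=5^4·(≡3), b=5^2·(≡1) mod 5; (3|5)=-1, (1|5)=+1; (−1)^{4·2·2}·(-1)^2·(+1)^4 = +1.
v=11: a=11^2·(≡5), b=11^1·(≡3) mod 11; (5|11)=+1, (3|11)=+1; (−1)^{2·1·5}·(+1)^1·(+1)^2 = +1.
v=7: a=7^4·(≡5), b=7^1·(≡6) mod 7; (5|7)=-1, (6|7)=-1; (−1)^{4·1·3}·(-1)^1·(-1)^4 = -1.
v=19: a=19^3·(≡15), b=19^1·(≡6) mod 19; (15|19)=-1, (6|19)=+1; (−1)^{3·1·9}·(-1)^1·(+1)^3 = +1.
(38, -19019 / ℚ) ramifies at {2, 7}: a division algebra.

[2, 7]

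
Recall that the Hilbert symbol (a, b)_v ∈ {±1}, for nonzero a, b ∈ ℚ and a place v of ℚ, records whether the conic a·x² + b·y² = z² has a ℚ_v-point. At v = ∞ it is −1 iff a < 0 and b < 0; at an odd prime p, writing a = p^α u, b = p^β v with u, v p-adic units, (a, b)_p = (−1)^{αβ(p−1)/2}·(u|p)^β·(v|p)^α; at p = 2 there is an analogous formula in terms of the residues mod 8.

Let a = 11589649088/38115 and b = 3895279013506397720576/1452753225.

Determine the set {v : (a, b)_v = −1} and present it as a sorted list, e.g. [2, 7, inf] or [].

[17, 29, 31, 41]

Mod squares: a ≡ 21931105, b ≡ 29. Check v ∈ {∞, 2, 3, 5, 7, 11, 17, 29, 31, 41}.
v=31: a=31^1·(≡9), b=31^2·(≡24) mod 31; (9|31)=+1, (24|31)=-1; (−1)^{1·2·15}·(+1)^2·(-1)^1 = -1.
v=∞: 21931105 > 0 and 29 > 0  ⇒  (a,b)_∞ = +1.
v=29: a=29^1·(≡18), b=29^3·(≡5) mod 29; (18|29)=-1, (5|29)=+1; (−1)^{1·3·14}·(-1)^3·(+1)^1 = -1.
v=2: v_2(a)=6, v_2(b)=12; units ≡ 1, 5 (mod 8); ε·ε+αω+βω = 0·0+6·1+12·0 ≡ 0  ⇒  (a,b)_2 = +1.
v=11: a=11^-2·(≡4), b=11^-4·(≡2) mod 11; (4|11)=+1, (2|11)=-1; (−1)^{-2·-4·5}·(+1)^-4·(-1)^-2 = +1.
v=7: a=7^-1·(≡4), b=7^-2·(≡2) mod 7; (4|7)=+1, (2|7)=+1; (−1)^{-1·-2·3}·(+1)^-2·(+1)^-1 = +1.
v=41: a=41^1·(≡17), b=41^2·(≡17) mod 41; (17|41)=-1, (17|41)=-1; (−1)^{1·2·20}·(-1)^2·(-1)^1 = -1.
v=5: a=5^-1·(≡1), b=5^-2·(≡4) mod 5; (1|5)=+1, (4|5)=+1; (−1)^{-1·-2·2}·(+1)^-2·(+1)^-1 = +1.
v=3: a=3^-2·(≡1), b=3^-4·(≡2) mod 3; (1|3)=+1, (2|3)=-1; (−1)^{-2·-4·1}·(+1)^-4·(-1)^-2 = +1.
v=17: a=17^3·(≡5), b=17^6·(≡11) mod 17; (5|17)=-1, (11|17)=-1; (−1)^{3·6·8}·(-1)^6·(-1)^3 = -1.
|Ram(21931105, 29)| = 4, even; anisotropic at {17, 29, 31, 41}.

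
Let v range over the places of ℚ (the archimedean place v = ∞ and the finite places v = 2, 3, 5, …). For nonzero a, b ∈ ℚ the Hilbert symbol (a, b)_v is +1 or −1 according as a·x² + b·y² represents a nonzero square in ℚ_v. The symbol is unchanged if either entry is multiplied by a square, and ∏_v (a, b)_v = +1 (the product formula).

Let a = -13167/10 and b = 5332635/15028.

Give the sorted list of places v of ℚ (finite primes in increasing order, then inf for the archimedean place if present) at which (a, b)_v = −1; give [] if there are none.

[7, 13]

Mod squares: a ≡ -14630, b ≡ 95095. Check v ∈ {∞, 2, 3, 5, 7, 11, 13, 17, 19}.
v=∞: -14630 < 0 and 95095 > 0  ⇒  (a,b)_∞ = +1.
v=17: a=17^0·(≡11), b=17^-2·(≡7) mod 17; (11|17)=-1, (7|17)=-1; (−1)^{0·-2·8}·(-1)^-2·(-1)^0 = +1.
v=2: v_2(a)=-1, v_2(b)=-2; units ≡ 5, 7 (mod 8); ε·ε+αω+βω = 0·1+-1·0+-2·1 ≡ 0  ⇒  (a,b)_2 = +1.
v=13: a=13^0·(≡8), b=13^-1·(≡4) mod 13; (8|13)=-1, (4|13)=+1; (−1)^{0·-1·6}·(-1)^-1·(+1)^0 = -1.
v=7: a=7^1·(≡3), b=7^1·(≡5) mod 7; (3|7)=-1, (5|7)=-1; (−1)^{1·1·3}·(-1)^1·(-1)^1 = -1.
v=19: a=19^1·(≡1), b=19^1·(≡3) mod 19; (1|19)=+1, (3|19)=-1; (−1)^{1·1·9}·(+1)^1·(-1)^1 = +1.
v=11: a=11^1·(≡9), b=11^1·(≡2) mod 11; (9|11)=+1, (2|11)=-1; (−1)^{1·1·5}·(+1)^1·(-1)^1 = +1.
v=3: a=3^2·(≡1), b=3^6·(≡1) mod 3; (1|3)=+1, (1|3)=+1; (−1)^{2·6·1}·(+1)^6·(+1)^2 = +1.
v=5: a=5^-1·(≡4), b=5^1·(≡4) mod 5; (4|5)=+1, (4|5)=+1; (−1)^{-1·1·2}·(+1)^1·(+1)^-1 = +1.
(-14630, 95095 / ℚ) ramifies at {7, 13}: a division algebra.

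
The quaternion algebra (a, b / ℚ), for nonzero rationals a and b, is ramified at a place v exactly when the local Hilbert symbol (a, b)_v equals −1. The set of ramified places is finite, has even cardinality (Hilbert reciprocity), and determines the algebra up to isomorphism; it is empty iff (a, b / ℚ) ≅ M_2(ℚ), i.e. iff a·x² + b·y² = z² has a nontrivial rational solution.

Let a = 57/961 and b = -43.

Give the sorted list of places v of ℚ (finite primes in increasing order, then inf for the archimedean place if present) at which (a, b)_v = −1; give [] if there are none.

Mod squares: a ≡ 57, b ≡ -43. Check v ∈ {∞, 2, 3, 19, 31, 43}.
v=3: a=3^1·(≡1), b=3^0·(≡2) mod 3; (1|3)=+1, (2|3)=-1; (−1)^{1·0·1}·(+1)^0·(-1)^1 = -1.
v=2: v_2(a)=0, v_2(b)=0; units ≡ 1, 5 (mod 8); ε·ε+αω+βω = 0·0+0·1+0·0 ≡ 0  ⇒  (a,b)_2 = +1.
v=31: a=31^-2·(≡26), b=31^0·(≡19) mod 31; (26|31)=-1, (19|31)=+1; (−1)^{-2·0·15}·(-1)^0·(+1)^-2 = +1.
v=19: a=19^1·(≡2), b=19^0·(≡14) mod 19; (2|19)=-1, (14|19)=-1; (−1)^{1·0·9}·(-1)^0·(-1)^1 = -1.
v=43: a=43^0·(≡21), b=43^1·(≡42) mod 43; (21|43)=+1, (42|43)=-1; (−1)^{0·1·21}·(+1)^1·(-1)^0 = +1.
v=∞: 57 > 0 and -43 < 0  ⇒  (a,b)_∞ = +1.
|Ram(57, -43)| = 2, even; anisotropic at {3, 19}.

[3, 19]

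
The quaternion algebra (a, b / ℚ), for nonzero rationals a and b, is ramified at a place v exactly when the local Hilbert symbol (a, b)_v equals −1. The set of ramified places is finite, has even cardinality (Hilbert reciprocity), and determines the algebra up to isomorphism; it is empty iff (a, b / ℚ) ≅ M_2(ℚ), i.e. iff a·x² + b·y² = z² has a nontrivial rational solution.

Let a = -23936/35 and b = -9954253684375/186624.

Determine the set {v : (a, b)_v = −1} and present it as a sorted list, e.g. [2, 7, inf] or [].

(a, b) ≡ (-13090, -55) mod (ℚ^×)²; places V = {2, 3, 5, 7, 11, 13, 17, ∞}.
(a,b)_3: α=0, u≡2; β=-6, v≡2 (mod 3); (2|3)=-1, (2|3)=-1; sign (−1)^0·-1^-6·-1^0 = +1.
(a,b)_11: α=1, u≡1; β=3, v≡8 (mod 11); (1|11)=+1, (8|11)=-1; sign (−1)^1·+1^3·-1^1 = +1.
(a,b)_2: α=7, β=-8; u≡7, v≡1 (mod 8); ε(u)ε(v)=1·0, αω(v)=7·0, βω(u)=-8·0; sum ≡ 0  ⇒  +1.
(a,b)_∞: sgn(-13090)=−, sgn(-55)=−, so -1.
(a,b)_5: α=-1, u≡2; β=5, v≡4 (mod 5); (2|5)=-1, (4|5)=+1; sign (−1)^0·-1^5·+1^-1 = -1.
(a,b)_7: α=-1, u≡5; β=2, v≡2 (mod 7); (5|7)=-1, (2|7)=+1; sign (−1)^0·-1^2·+1^-1 = +1.
(a,b)_17: α=1, u≡3; β=2, v≡2 (mod 17); (3|17)=-1, (2|17)=+1; sign (−1)^0·-1^2·+1^1 = +1.
(a,b)_13: α=0, u≡4; β=2, v≡12 (mod 13); (4|13)=+1, (12|13)=+1; sign (−1)^0·+1^2·+1^0 = +1.
(-13090, -55 / ℚ) ramifies at {5, ∞}: a division algebra.

[5, inf]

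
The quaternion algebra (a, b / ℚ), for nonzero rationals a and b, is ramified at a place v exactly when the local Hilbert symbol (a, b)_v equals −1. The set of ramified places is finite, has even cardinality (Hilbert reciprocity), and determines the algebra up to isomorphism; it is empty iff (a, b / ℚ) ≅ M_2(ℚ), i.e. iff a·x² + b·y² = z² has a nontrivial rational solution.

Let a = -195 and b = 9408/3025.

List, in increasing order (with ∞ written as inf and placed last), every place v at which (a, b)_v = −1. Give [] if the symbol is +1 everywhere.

(a, b) ≡ (-195, 3) mod (ℚ^×)²; places V = {2, 3, 5, 7, 11, 13, ∞}.
(a,b)_2: α=0, β=6; u≡5, v≡3 (mod 8); ε(u)ε(v)=0·1, αω(v)=0·1, βω(u)=6·1; sum ≡ 0  ⇒  +1.
(a,b)_13: α=1, u≡11; β=0, v≡1 (mod 13); (11|13)=-1, (1|13)=+1; sign (−1)^0·-1^0·+1^1 = +1.
(a,b)_5: α=1, u≡1; β=-2, v≡3 (mod 5); (1|5)=+1, (3|5)=-1; sign (−1)^0·+1^-2·-1^1 = -1.
(a,b)_3: α=1, u≡1; β=1, v≡1 (mod 3); (1|3)=+1, (1|3)=+1; sign (−1)^1·+1^1·+1^1 = -1.
(a,b)_∞: sgn(-195)=−, sgn(3)=+, so +1.
(a,b)_11: α=0, u≡3; β=-2, v≡1 (mod 11); (3|11)=+1, (1|11)=+1; sign (−1)^0·+1^-2·+1^0 = +1.
(a,b)_7: α=0, u≡1; β=2, v≡3 (mod 7); (1|7)=+1, (3|7)=-1; sign (−1)^0·+1^2·-1^0 = +1.
(-195, 3 / ℚ) ramifies at {3, 5}: a division algebra.

[3, 5]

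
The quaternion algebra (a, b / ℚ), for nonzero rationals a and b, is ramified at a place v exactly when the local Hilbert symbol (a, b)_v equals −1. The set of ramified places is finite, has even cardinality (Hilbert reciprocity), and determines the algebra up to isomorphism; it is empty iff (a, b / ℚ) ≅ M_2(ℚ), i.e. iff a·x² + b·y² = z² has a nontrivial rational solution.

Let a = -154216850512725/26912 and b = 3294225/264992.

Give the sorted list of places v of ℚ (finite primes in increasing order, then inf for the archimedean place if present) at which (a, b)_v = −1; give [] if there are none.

(a, b) ≡ (-71162, 2) mod (ℚ^×)²; places V = {2, 3, 5, 7, 11, 13, 17, 19, 23, 29, ∞}.
(a,b)_23: α=1, u≡10; β=0, v≡3 (mod 23); (10|23)=-1, (3|23)=+1; sign (−1)^0·-1^0·+1^1 = +1.
(a,b)_7: α=3, u≡3; β=-2, v≡1 (mod 7); (3|7)=-1, (1|7)=+1; sign (−1)^0·-1^-2·+1^3 = +1.
(a,b)_∞: sgn(-71162)=−, sgn(2)=+, so +1.
(a,b)_2: α=-5, β=-5; u≡3, v≡1 (mod 8); ε(u)ε(v)=1·0, αω(v)=-5·0, βω(u)=-5·1; sum ≡ 1  ⇒  -1.
(a,b)_11: α=2, u≡8; β=4, v≡8 (mod 11); (8|11)=-1, (8|11)=-1; sign (−1)^0·-1^4·-1^2 = +1.
(a,b)_19: α=2, u≡13; β=0, v≡14 (mod 19); (13|19)=-1, (14|19)=-1; sign (−1)^0·-1^0·-1^2 = +1.
(a,b)_17: α=1, u≡13; β=0, v≡13 (mod 17); (13|17)=+1, (13|17)=+1; sign (−1)^0·+1^0·+1^1 = +1.
(a,b)_13: α=1, u≡1; β=-2, v≡8 (mod 13); (1|13)=+1, (8|13)=-1; sign (−1)^0·+1^-2·-1^1 = -1.
(a,b)_3: α=4, u≡1; β=2, v≡2 (mod 3); (1|3)=+1, (2|3)=-1; sign (−1)^0·+1^2·-1^4 = +1.
(a,b)_5: α=2, u≡3; β=2, v≡2 (mod 5); (3|5)=-1, (2|5)=-1; sign (−1)^0·-1^2·-1^2 = +1.
(a,b)_29: α=-2, u≡7; β=0, v≡3 (mod 29); (7|29)=+1, (3|29)=-1; sign (−1)^0·+1^0·-1^-2 = +1.
Ram(-71162, 2) = {2, 13}; no ℚ_2-point on the conic.

[2, 13]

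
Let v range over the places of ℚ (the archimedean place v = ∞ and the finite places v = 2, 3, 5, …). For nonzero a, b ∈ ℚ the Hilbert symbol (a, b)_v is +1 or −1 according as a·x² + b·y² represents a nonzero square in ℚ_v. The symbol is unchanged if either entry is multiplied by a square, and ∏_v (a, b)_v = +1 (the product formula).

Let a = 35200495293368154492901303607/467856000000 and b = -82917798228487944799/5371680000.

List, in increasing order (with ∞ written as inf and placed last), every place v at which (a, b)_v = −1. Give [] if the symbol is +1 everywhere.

[3, 11, 29, 31]

(a, b) ≡ (5423, -643467) mod (ℚ^×)²; places V = {2, 3, 5, 7, 11, 17, 19, 23, 29, 31, 37, 47, ∞}.
(a,b)_3: α=-4, u≡2; β=-1, v≡2 (mod 3); (2|3)=-1, (2|3)=-1; sign (−1)^0·-1^-1·-1^-4 = -1.
(a,b)_5: α=-6, u≡3; β=-4, v≡2 (mod 5); (3|5)=-1, (2|5)=-1; sign (−1)^0·-1^-4·-1^-6 = +1.
(a,b)_37: α=6, u≡34; β=3, v≡1 (mod 37); (34|37)=+1, (1|37)=+1; sign (−1)^0·+1^3·+1^6 = +1.
(a,b)_19: α=-2, u≡15; β=-2, v≡6 (mod 19); (15|19)=-1, (6|19)=+1; sign (−1)^0·-1^-2·+1^-2 = +1.
(a,b)_11: α=1, u≡4; β=1, v≡5 (mod 11); (4|11)=+1, (5|11)=+1; sign (−1)^1·+1^1·+1^1 = -1.
(a,b)_17: α=5, u≡8; β=3, v≡9 (mod 17); (8|17)=+1, (9|17)=+1; sign (−1)^0·+1^3·+1^5 = +1.
(a,b)_2: α=-10, β=-8; u≡7, v≡5 (mod 8); ε(u)ε(v)=1·0, αω(v)=-10·1, βω(u)=-8·0; sum ≡ 0  ⇒  +1.
(a,b)_23: α=4, u≡6; β=4, v≡4 (mod 23); (6|23)=+1, (4|23)=+1; sign (−1)^0·+1^4·+1^4 = +1.
(a,b)_∞: sgn(5423)=+, sgn(-643467)=−, so +1.
(a,b)_31: α=0, u≡15; β=-1, v≡21 (mod 31); (15|31)=-1, (21|31)=-1; sign (−1)^0·-1^-1·-1^0 = -1.
(a,b)_47: α=2, u≡12; β=2, v≡33 (mod 47); (12|47)=+1, (33|47)=-1; sign (−1)^0·+1^2·-1^2 = +1.
(a,b)_29: α=1, u≡9; β=0, v≡3 (mod 29); (9|29)=+1, (3|29)=-1; sign (−1)^0·+1^0·-1^1 = -1.
(a,b)_7: α=2, u≡5; β=2, v≡4 (mod 7); (5|7)=-1, (4|7)=+1; sign (−1)^0·-1^2·+1^2 = +1.
|Ram(5423, -643467)| = 4, even; anisotropic at {3, 11, 29, 31}.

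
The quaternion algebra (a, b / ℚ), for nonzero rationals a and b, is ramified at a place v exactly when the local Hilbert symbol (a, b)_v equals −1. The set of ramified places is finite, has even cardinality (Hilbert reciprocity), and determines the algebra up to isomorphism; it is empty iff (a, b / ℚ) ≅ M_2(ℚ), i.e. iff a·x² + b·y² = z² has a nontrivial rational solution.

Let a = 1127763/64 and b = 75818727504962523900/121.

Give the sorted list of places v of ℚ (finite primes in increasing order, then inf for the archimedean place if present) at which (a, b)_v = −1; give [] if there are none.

[2, 13]

Mod squares: a ≡ 1547, b ≡ 119. Check v ∈ {∞, 2, 3, 5, 7, 11, 13, 17}.
v=3: a=3^6·(≡2), b=3^8·(≡2) mod 3; (2|3)=-1, (2|3)=-1; (−1)^{6·8·1}·(-1)^8·(-1)^6 = +1.
v=7: a=7^1·(≡4), b=7^7·(≡5) mod 7; (4|7)=+1, (5|7)=-1; (−1)^{1·7·3}·(+1)^7·(-1)^1 = +1.
v=∞: 1547 > 0 and 119 > 0  ⇒  (a,b)_∞ = +1.
v=5: a=5^0·(≡2), b=5^2·(≡1) mod 5; (2|5)=-1, (1|5)=+1; (−1)^{0·2·2}·(-1)^2·(+1)^0 = +1.
v=2: v_2(a)=-6, v_2(b)=2; units ≡ 3, 7 (mod 8); ε·ε+αω+βω = 1·1+-6·0+2·1 ≡ 1  ⇒  (a,b)_2 = -1.
v=11: a=11^0·(≡6), b=11^-2·(≡5) mod 11; (6|11)=-1, (5|11)=+1; (−1)^{0·-2·5}·(-1)^-2·(+1)^0 = +1.
v=13: a=13^1·(≡11), b=13^4·(≡2) mod 13; (11|13)=-1, (2|13)=-1; (−1)^{1·4·6}·(-1)^4·(-1)^1 = -1.
v=17: a=17^1·(≡3), b=17^3·(≡12) mod 17; (3|17)=-1, (12|17)=-1; (−1)^{1·3·8}·(-1)^3·(-1)^1 = +1.
Ram(1547, 119) = {2, 13}; no ℚ_2-point on the conic.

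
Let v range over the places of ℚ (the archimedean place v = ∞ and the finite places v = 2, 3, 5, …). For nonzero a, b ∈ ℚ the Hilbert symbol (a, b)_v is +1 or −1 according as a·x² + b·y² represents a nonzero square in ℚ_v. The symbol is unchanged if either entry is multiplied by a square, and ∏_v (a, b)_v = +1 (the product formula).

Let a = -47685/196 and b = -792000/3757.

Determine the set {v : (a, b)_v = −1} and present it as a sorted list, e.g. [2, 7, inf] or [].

Mod squares: a ≡ -165, b ≡ -715. Check v ∈ {∞, 2, 3, 5, 7, 11, 13, 17}.
v=3: a=3^1·(≡2), b=3^2·(≡2) mod 3; (2|3)=-1, (2|3)=-1; (−1)^{1·2·1}·(-1)^2·(-1)^1 = -1.
v=7: a=7^-2·(≡5), b=7^0·(≡3) mod 7; (5|7)=-1, (3|7)=-1; (−1)^{-2·0·3}·(-1)^0·(-1)^-2 = +1.
v=2: v_2(a)=-2, v_2(b)=6; units ≡ 3, 5 (mod 8); ε·ε+αω+βω = 1·0+-2·1+6·1 ≡ 0  ⇒  (a,b)_2 = +1.
v=13: a=13^0·(≡12), b=13^-1·(≡4) mod 13; (12|13)=+1, (4|13)=+1; (−1)^{0·-1·6}·(+1)^-1·(+1)^0 = +1.
v=5: a=5^1·(≡3), b=5^3·(≡2) mod 5; (3|5)=-1, (2|5)=-1; (−1)^{1·3·2}·(-1)^3·(-1)^1 = +1.
v=17: a=17^2·(≡10), b=17^-2·(≡1) mod 17; (10|17)=-1, (1|17)=+1; (−1)^{2·-2·8}·(-1)^-2·(+1)^2 = +1.
v=∞: -165 < 0 and -715 < 0  ⇒  (a,b)_∞ = -1.
v=11: a=11^1·(≡6), b=11^1·(≡1) mod 11; (6|11)=-1, (1|11)=+1; (−1)^{1·1·5}·(-1)^1·(+1)^1 = +1.
(-165, -715 / ℚ) ramifies at {3, ∞}: a division algebra.

[3, inf]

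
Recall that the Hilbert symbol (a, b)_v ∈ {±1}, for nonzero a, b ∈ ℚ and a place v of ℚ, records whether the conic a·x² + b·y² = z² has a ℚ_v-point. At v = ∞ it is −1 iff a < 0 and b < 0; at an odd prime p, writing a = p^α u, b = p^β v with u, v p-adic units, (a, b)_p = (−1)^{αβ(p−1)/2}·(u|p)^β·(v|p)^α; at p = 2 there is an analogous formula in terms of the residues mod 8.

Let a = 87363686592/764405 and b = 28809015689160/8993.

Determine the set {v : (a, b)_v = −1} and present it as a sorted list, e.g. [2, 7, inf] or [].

(a, b) ≡ (25935, 3570) mod (ℚ^×)²; places V = {2, 3, 5, 7, 13, 17, 19, 23, ∞}.
(a,b)_7: α=1, u≡2; β=1, v≡3 (mod 7); (2|7)=+1, (3|7)=-1; sign (−1)^1·+1^1·-1^1 = +1.
(a,b)_19: α=3, u≡6; β=6, v≡11 (mod 19); (6|19)=+1, (11|19)=+1; sign (−1)^0·+1^6·+1^3 = +1.
(a,b)_5: α=-1, u≡2; β=1, v≡4 (mod 5); (2|5)=-1, (4|5)=+1; sign (−1)^0·-1^1·+1^-1 = -1.
(a,b)_17: α=-2, u≡3; β=-1, v≡11 (mod 17); (3|17)=-1, (11|17)=-1; sign (−1)^0·-1^-1·-1^-2 = -1.
(a,b)_∞: sgn(25935)=+, sgn(3570)=+, so +1.
(a,b)_23: α=-2, u≡22; β=-2, v≡5 (mod 23); (22|23)=-1, (5|23)=-1; sign (−1)^0·-1^-2·-1^-2 = +1.
(a,b)_2: α=6, β=3; u≡7, v≡1 (mod 8); ε(u)ε(v)=1·0, αω(v)=6·0, βω(u)=3·0; sum ≡ 0  ⇒  +1.
(a,b)_3: α=7, u≡2; β=7, v≡2 (mod 3); (2|3)=-1, (2|3)=-1; sign (−1)^1·-1^7·-1^7 = -1.
(a,b)_13: α=1, u≡8; β=0, v≡7 (mod 13); (8|13)=-1, (7|13)=-1; sign (−1)^0·-1^0·-1^1 = -1.
Ram(25935, 3570) = {3, 5, 13, 17}; no ℚ_3-point on the conic.

[3, 5, 13, 17]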